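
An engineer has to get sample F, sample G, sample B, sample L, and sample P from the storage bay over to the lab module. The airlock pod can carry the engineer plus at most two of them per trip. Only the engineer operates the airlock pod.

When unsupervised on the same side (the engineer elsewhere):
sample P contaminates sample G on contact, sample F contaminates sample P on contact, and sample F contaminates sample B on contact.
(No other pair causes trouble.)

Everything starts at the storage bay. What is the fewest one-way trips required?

Counting alone: the engineer can take at most 2 across per trip to the lab module, so moving all 5 needs at least 3 loaded trips out, with a return between consecutive ones — at least 5 crossings.
The plan below uses exactly 5 crossings, so it is optimal:
1. Engineer goes to the lab module with sample F and sample G.
2. Engineer goes back to the storage bay alone.
3. Engineer goes to the lab module with sample L.
4. Engineer goes back to the storage bay alone.
5. Engineer goes to the lab module with sample B and sample P.

5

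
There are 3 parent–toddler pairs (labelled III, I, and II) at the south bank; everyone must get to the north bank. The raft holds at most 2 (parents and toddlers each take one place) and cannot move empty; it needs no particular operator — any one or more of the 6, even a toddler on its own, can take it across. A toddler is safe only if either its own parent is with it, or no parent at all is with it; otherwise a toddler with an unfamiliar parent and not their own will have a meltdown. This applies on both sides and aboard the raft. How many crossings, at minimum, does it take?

11

Counting alone: each trip to the north bank takes at most 2 across and each return brings at least 1 back, so after t trips out (and t−1 returns) at most 2t − (t−1) of the 6 are across; that first reaches 6 at t = 5, so at least 9 crossings are needed.
The safety rule pushes this higher. Following every safe sequence of crossings, the most of the 6 that can be at the north bank as the raft arrives there on crossing 9 is 5 — never all 6.
So no plan with fewer than 11 crossings exists, and this one achieves 11:
1. parent III and toddler III cross → the north bank.
2. parent III crosses ← the south bank.
3. toddler I and toddler II cross → the north bank.
4. toddler III crosses ← the south bank.
5. parent I and parent II cross → the north bank.
6. parent I and toddler I cross ← the south bank.
7. parent I and parent III cross → the north bank.
8. toddler II crosses ← the south bank.
9. toddler I and toddler III cross → the north bank.
10. parent II crosses ← the south bank.
11. parent II and toddler II cross → the north bank.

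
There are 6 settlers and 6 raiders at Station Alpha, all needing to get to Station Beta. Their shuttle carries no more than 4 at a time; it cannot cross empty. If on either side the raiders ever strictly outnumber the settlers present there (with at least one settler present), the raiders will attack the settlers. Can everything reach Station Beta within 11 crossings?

Yes — this plan uses 9 crossings (≤ 11):
1. 2 raiders → Station Beta.  (Station Alpha: 6S 4R; Station Beta: 0S 2R)
2. 1 raider ← Station Alpha.  (Station Alpha: 6S 5R; Station Beta: 0S 1R)
3. 4 raiders → Station Beta.  (Station Alpha: 6S 1R; Station Beta: 0S 5R)
4. 1 raider ← Station Alpha.  (Station Alpha: 6S 2R; Station Beta: 0S 4R)
5. 4 settlers → Station Beta.  (Station Alpha: 2S 2R; Station Beta: 4S 4R)
6. 1 settler and 1 raider ← Station Alpha.  (Station Alpha: 3S 3R; Station Beta: 3S 3R)
7. 2 settlers and 2 raiders → Station Beta.  (Station Alpha: 1S 1R; Station Beta: 5S 5R)
8. 1 settler and 1 raider ← Station Alpha.  (Station Alpha: 2S 2R; Station Beta: 4S 4R)
9. 2 settlers and 2 raiders → Station Beta.  (Station Alpha: 0S 0R; Station Beta: 6S 6R)

Yes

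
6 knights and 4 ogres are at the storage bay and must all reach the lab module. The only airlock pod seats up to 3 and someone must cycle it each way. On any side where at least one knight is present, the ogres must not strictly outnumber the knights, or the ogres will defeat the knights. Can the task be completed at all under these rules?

1. 2 ogres → the lab module.  (the storage bay: 6K 2O; the lab module: 0K 2O)
2. 1 ogre ← the storage bay.  (the storage bay: 6K 3O; the lab module: 0K 1O)
3. 3 ogres → the lab module.  (the storage bay: 6K 0O; the lab module: 0K 4O)
4. 1 ogre ← the storage bay.  (the storage bay: 6K 1O; the lab module: 0K 3O)
5. 3 knights → the lab module.  (the storage bay: 3K 1O; the lab module: 3K 3O)
6. 1 ogre ← the storage bay.  (the storage bay: 3K 2O; the lab module: 3K 2O)
7. 1 knight and 2 ogres → the lab module.  (the storage bay: 2K 0O; the lab module: 4K 4O)
8. 1 ogre ← the storage bay.  (the storage bay: 2K 1O; the lab module: 4K 3O)
9. 2 knights and 1 ogre → the lab module.  (the storage bay: 0K 0O; the lab module: 6K 4O)

Yes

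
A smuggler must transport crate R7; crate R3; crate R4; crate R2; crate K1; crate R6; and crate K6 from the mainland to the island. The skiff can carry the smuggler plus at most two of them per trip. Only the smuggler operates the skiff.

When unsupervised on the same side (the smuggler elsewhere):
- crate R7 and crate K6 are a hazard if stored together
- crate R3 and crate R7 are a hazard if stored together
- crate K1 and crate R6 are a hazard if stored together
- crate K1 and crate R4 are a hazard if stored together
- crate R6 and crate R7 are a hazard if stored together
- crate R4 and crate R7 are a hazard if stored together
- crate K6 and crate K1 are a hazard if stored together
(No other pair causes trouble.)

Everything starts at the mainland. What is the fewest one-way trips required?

Counting alone: the smuggler can take at most 2 across per trip to the island, so moving all 7 needs at least 4 loaded trips out, with a return between consecutive ones — at least 7 crossings.
The safety rule pushes this higher. Following every safe sequence of crossings, the most of the 7 that can be at the island as the skiff arrives there on crossing 7 is 6 — never all 7.
So no plan with fewer than 9 crossings exists, and this one achieves 9:
1. Smuggler goes to the island with crate K1 and crate R7.  [the mainland: crate K6, crate R2, crate R3, crate R4, crate R6 | the island: crate K1, crate R7]
2. Smuggler goes back to the mainland alone.  [the mainland: crate K6, crate R2, crate R3, crate R4, crate R6 | the island: crate K1, crate R7]
3. Smuggler goes to the island with crate R2.  [the mainland: crate K6, crate R3, crate R4, crate R6 | the island: crate K1, crate R2, crate R7]
4. Smuggler goes back to the mainland alone.  [the mainland: crate K6, crate R3, crate R4, crate R6 | the island: crate K1, crate R2, crate R7]
5. Smuggler goes to the island with crate R3 and crate R4.  [the mainland: crate K6, crate R6 | the island: crate K1, crate R2, crate R3, crate R4, crate R7]
6. Smuggler goes back to the mainland with crate K1 and crate R7.  [the mainland: crate K1, crate K6, crate R6, crate R7 | the island: crate R2, crate R3, crate R4]
7. Smuggler goes to the island with crate K6 and crate R6.  [the mainland: crate K1, crate R7 | the island: crate K6, crate R2, crate R3, crate R4, crate R6]
8. Smuggler goes back to the mainland alone.  [the mainland: crate K1, crate R7 | the island: crate K6, crate R2, crate R3, crate R4, crate R6]
9. Smuggler goes to the island with crate K1 and crate R7.  [the mainland: — | the island: crate K1, crate K6, crate R2, crate R3, crate R4, crate R6, crate R7]

9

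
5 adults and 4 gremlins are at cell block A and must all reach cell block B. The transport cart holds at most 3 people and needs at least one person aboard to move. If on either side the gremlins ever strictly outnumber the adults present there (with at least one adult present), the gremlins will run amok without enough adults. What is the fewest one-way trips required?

7

Counting alone: each trip to cell block B takes at most 3 across and each return brings at least 1 back, so after t trips out (and t−1 returns) at most 3t − (t−1) of the 9 are across; that first reaches 9 at t = 4, so at least 7 crossings are needed.
The plan below uses exactly 7 crossings, so it is optimal:
1. 3 gremlins → cell block B.  (cell block A: 5A 1G; cell block B: 0A 3G)
2. 1 gremlin ← cell block A.  (cell block A: 5A 2G; cell block B: 0A 2G)
3. 3 adults → cell block B.  (cell block A: 2A 2G; cell block B: 3A 2G)
4. 1 adult ← cell block A.  (cell block A: 3A 2G; cell block B: 2A 2G)
5. 2 adults and 1 gremlin → cell block B.  (cell block A: 1A 1G; cell block B: 4A 3G)
6. 1 adult ← cell block A.  (cell block A: 2A 1G; cell block B: 3A 3G)
7. 2 adults and 1 gremlin → cell block B.  (cell block A: 0A 0G; cell block B: 5A 4G)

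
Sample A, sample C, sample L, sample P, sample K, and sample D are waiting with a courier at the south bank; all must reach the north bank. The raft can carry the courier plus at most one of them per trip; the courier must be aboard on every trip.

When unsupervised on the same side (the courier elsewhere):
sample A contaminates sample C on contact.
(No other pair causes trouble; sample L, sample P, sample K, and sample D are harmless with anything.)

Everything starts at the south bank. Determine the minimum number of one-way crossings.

Counting alone: the courier can take at most 1 across per trip to the north bank, so moving all 6 needs at least 6 loaded trips out, with a return between consecutive ones — at least 11 crossings.
The plan below uses exactly 11 crossings, so it is optimal:
1. Courier goes to the north bank with sample A.
2. Courier goes back to the south bank alone.
3. Courier goes to the north bank with sample L.
4. Courier goes back to the south bank alone.
5. Courier goes to the north bank with sample P.
6. Courier goes back to the south bank alone.
7. Courier goes to the north bank with sample K.
8. Courier goes back to the south bank alone.
9. Courier goes to the north bank with sample D.
10. Courier goes back to the south bank alone.
11. Courier goes to the north bank with sample C.

11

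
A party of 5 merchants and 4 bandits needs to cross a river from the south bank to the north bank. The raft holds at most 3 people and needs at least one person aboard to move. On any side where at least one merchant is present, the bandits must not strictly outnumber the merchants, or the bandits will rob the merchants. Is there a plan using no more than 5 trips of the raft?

No

Counting alone: each trip to the north bank takes at most 3 across and each return brings at least 1 back, so after t trips out (and t−1 returns) at most 3t − (t−1) of the 9 are across; that first reaches 9 at t = 4, so at least 7 crossings are needed.
Since 5 < 7, 5 crossings cannot be enough. (The shortest complete plan in fact takes 7:)
1. 3 bandits → the north bank.  (the south bank: 5M 1B; the north bank: 0M 3B)
2. 1 bandit ← the south bank.  (the south bank: 5M 2B; the north bank: 0M 2B)
3. 3 merchants → the north bank.  (the south bank: 2M 2B; the north bank: 3M 2B)
4. 1 merchant ← the south bank.  (the south bank: 3M 2B; the north bank: 2M 2B)
5. 2 merchants and 1 bandit → the north bank.  (the south bank: 1M 1B; the north bank: 4M 3B)
6. 1 merchant ← the south bank.  (the south bank: 2M 1B; the north bank: 3M 3B)
7. 2 merchants and 1 bandit → the north bank.  (the south bank: 0M 0B; the north bank: 5M 4B)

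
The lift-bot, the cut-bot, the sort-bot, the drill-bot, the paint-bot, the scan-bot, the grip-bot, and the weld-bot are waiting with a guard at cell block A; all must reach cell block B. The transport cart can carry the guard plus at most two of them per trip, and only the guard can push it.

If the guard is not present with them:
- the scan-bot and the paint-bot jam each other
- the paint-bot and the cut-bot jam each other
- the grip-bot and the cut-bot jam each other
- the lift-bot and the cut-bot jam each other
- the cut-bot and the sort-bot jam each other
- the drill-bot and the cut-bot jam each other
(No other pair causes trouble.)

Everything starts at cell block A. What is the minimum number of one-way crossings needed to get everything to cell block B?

Counting alone: the guard can take at most 2 across per trip to cell block B, so moving all 8 needs at least 4 loaded trips out, with a return between consecutive ones — at least 7 crossings.
The safety rule pushes this higher. Following every safe sequence of crossings, the most of the 8 that can be at cell block B as the transport cart arrives there on crossings 7, 9 is 6, 7 respectively — never all 8.
So no plan with fewer than 11 crossings exists, and this one achieves 11:
1. Guard goes to cell block B with the cut-bot and the paint-bot.  [cell block A: the drill-bot, the grip-bot, the lift-bot, the scan-bot, the sort-bot, the weld-bot | cell block B: the cut-bot, the paint-bot]
2. Guard goes back to cell block A with the cut-bot.  [cell block A: the cut-bot, the drill-bot, the grip-bot, the lift-bot, the scan-bot, the sort-bot, the weld-bot | cell block B: the paint-bot]
3. Guard goes to cell block B with the cut-bot and the lift-bot.  [cell block A: the drill-bot, the grip-bot, the scan-bot, the sort-bot, the weld-bot | cell block B: the cut-bot, the lift-bot, the paint-bot]
4. Guard goes back to cell block A with the cut-bot.  [cell block A: the cut-bot, the drill-bot, the grip-bot, the scan-bot, the sort-bot, the weld-bot | cell block B: the lift-bot, the paint-bot]
5. Guard goes to cell block B with the cut-bot and the sort-bot.  [cell block A: the drill-bot, the grip-bot, the scan-bot, the weld-bot | cell block B: the cut-bot, the lift-bot, the paint-bot, the sort-bot]
6. Guard goes back to cell block A with the cut-bot.  [cell block A: the cut-bot, the drill-bot, the grip-bot, the scan-bot, the weld-bot | cell block B: the lift-bot, the paint-bot, the sort-bot]
7. Guard goes to cell block B with the cut-bot and the drill-bot.  [cell block A: the grip-bot, the scan-bot, the weld-bot | cell block B: the cut-bot, the drill-bot, the lift-bot, the paint-bot, the sort-bot]
8. Guard goes back to cell block A with the cut-bot.  [cell block A: the cut-bot, the grip-bot, the scan-bot, the weld-bot | cell block B: the drill-bot, the lift-bot, the paint-bot, the sort-bot]
9. Guard goes to cell block B with the grip-bot and the weld-bot.  [cell block A: the cut-bot, the scan-bot | cell block B: the drill-bot, the grip-bot, the lift-bot, the paint-bot, the sort-bot, the weld-bot]
10. Guard goes back to cell block A alone.  [cell block A: the cut-bot, the scan-bot | cell block B: the drill-bot, the grip-bot, the lift-bot, the paint-bot, the sort-bot, the weld-bot]
11. Guard goes to cell block B with the cut-bot and the scan-bot.  [cell block A: — | cell block B: the cut-bot, the drill-bot, the grip-bot, the lift-bot, the paint-bot, the scan-bot, the sort-bot, the weld-bot]

11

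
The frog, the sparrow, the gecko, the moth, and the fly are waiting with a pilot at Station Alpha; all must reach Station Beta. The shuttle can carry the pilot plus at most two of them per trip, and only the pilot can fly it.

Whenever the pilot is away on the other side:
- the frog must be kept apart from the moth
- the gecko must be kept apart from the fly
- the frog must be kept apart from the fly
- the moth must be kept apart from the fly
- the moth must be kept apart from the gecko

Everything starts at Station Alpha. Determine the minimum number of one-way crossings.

7

Counting alone: the pilot can take at most 2 across per trip to Station Beta, so moving all 5 needs at least 3 loaded trips out, with a return between consecutive ones — at least 5 crossings.
The safety rule pushes this higher. Following every safe sequence of crossings, the most of the 5 that can be at Station Beta as the shuttle arrives there on crossing 5 is 4 — never all 5.
So no plan with fewer than 7 crossings exists, and this one achieves 7:
1. Pilot goes to Station Beta with the fly and the moth.  [Station Alpha: the frog, the gecko, the sparrow | Station Beta: the fly, the moth]
2. Pilot goes back to Station Alpha with the moth.  [Station Alpha: the frog, the gecko, the moth, the sparrow | Station Beta: the fly]
3. Pilot goes to Station Beta with the frog and the gecko.  [Station Alpha: the moth, the sparrow | Station Beta: the fly, the frog, the gecko]
4. Pilot goes back to Station Alpha with the fly.  [Station Alpha: the fly, the moth, the sparrow | Station Beta: the frog, the gecko]
5. Pilot goes to Station Beta with the moth and the sparrow.  [Station Alpha: the fly | Station Beta: the frog, the gecko, the moth, the sparrow]
6. Pilot goes back to Station Alpha with the moth.  [Station Alpha: the fly, the moth | Station Beta: the frog, the gecko, the sparrow]
7. Pilot goes to Station Beta with the fly and the moth.  [Station Alpha: — | Station Beta: the fly, the frog, the gecko, the moth, the sparrow]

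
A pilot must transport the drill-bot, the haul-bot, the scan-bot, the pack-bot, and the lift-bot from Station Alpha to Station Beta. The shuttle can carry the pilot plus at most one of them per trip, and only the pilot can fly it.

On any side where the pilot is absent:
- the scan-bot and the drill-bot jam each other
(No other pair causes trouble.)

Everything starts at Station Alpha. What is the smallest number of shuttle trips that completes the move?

9

Counting alone: the pilot can take at most 1 across per trip to Station Beta, so moving all 5 needs at least 5 loaded trips out, with a return between consecutive ones — at least 9 crossings.
The plan below uses exactly 9 crossings, so it is optimal:
1. Pilot goes to Station Beta with the drill-bot.  [Station Alpha: the haul-bot, the lift-bot, the pack-bot, the scan-bot | Station Beta: the drill-bot]
2. Pilot goes back to Station Alpha alone.  [Station Alpha: the haul-bot, the lift-bot, the pack-bot, the scan-bot | Station Beta: the drill-bot]
3. Pilot goes to Station Beta with the haul-bot.  [Station Alpha: the lift-bot, the pack-bot, the scan-bot | Station Beta: the drill-bot, the haul-bot]
4. Pilot goes back to Station Alpha alone.  [Station Alpha: the lift-bot, the pack-bot, the scan-bot | Station Beta: the drill-bot, the haul-bot]
5. Pilot goes to Station Beta with the pack-bot.  [Station Alpha: the lift-bot, the scan-bot | Station Beta: the drill-bot, the haul-bot, the pack-bot]
6. Pilot goes back to Station Alpha alone.  [Station Alpha: the lift-bot, the scan-bot | Station Beta: the drill-bot, the haul-bot, the pack-bot]
7. Pilot goes to Station Beta with the lift-bot.  [Station Alpha: the scan-bot | Station Beta: the drill-bot, the haul-bot, the lift-bot, the pack-bot]
8. Pilot goes back to Station Alpha alone.  [Station Alpha: the scan-bot | Station Beta: the drill-bot, the haul-bot, the lift-bot, the pack-bot]
9. Pilot goes to Station Beta with the scan-bot.  [Station Alpha: — | Station Beta: the drill-bot, the haul-bot, the lift-bot, the pack-bot, the scan-bot]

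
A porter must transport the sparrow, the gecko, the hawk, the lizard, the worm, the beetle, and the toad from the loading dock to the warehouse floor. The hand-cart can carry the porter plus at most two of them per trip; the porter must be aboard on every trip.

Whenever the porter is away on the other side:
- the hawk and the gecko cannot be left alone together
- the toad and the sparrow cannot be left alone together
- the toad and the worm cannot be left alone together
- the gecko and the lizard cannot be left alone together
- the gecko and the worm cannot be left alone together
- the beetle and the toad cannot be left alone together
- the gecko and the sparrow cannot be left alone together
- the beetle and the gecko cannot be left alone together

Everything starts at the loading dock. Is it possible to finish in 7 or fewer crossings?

No

Counting alone: the porter can take at most 2 across per trip to the warehouse floor, so moving all 7 needs at least 4 loaded trips out, with a return between consecutive ones — at least 7 crossings.
The safety rule pushes this higher. Following every safe sequence of crossings, the most of the 7 that can be at the warehouse floor as the hand-cart arrives there on crossing 7 is 5 — never all 7.
So the move cannot be finished within 7 crossings. (The shortest complete plan takes 9:)
1. Porter goes to the warehouse floor with the gecko and the toad.
2. Porter goes back to the loading dock alone.
3. Porter goes to the warehouse floor with the sparrow and the worm.
4. Porter goes back to the loading dock with the gecko and the toad.
5. Porter goes to the warehouse floor with the beetle and the gecko.
6. Porter goes back to the loading dock with the gecko.
7. Porter goes to the warehouse floor with the hawk and the lizard.
8. Porter goes back to the loading dock alone.
9. Porter goes to the warehouse floor with the gecko and the toad.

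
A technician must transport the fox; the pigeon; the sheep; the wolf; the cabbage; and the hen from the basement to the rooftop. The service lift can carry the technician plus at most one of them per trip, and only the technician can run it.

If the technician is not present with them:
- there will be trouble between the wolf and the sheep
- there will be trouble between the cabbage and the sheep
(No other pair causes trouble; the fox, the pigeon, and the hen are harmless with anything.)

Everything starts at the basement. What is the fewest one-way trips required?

13

Counting alone: the technician can take at most 1 across per trip to the rooftop, so moving all 6 needs at least 6 loaded trips out, with a return between consecutive ones — at least 11 crossings.
The safety rule pushes this higher. Following every safe sequence of crossings, the most of the 6 that can be at the rooftop as the service lift arrives there on crossing 11 is 5 — never all 6.
So no plan with fewer than 13 crossings exists, and this one achieves 13:
1. Technician goes to the rooftop with the sheep.  [the basement: the cabbage, the fox, the hen, the pigeon, the wolf | the rooftop: the sheep]
2. Technician goes back to the basement alone.  [the basement: the cabbage, the fox, the hen, the pigeon, the wolf | the rooftop: the sheep]
3. Technician goes to the rooftop with the fox.  [the basement: the cabbage, the hen, the pigeon, the wolf | the rooftop: the fox, the sheep]
4. Technician goes back to the basement alone.  [the basement: the cabbage, the hen, the pigeon, the wolf | the rooftop: the fox, the sheep]
5. Technician goes to the rooftop with the pigeon.  [the basement: the cabbage, the hen, the wolf | the rooftop: the fox, the pigeon, the sheep]
6. Technician goes back to the basement alone.  [the basement: the cabbage, the hen, the wolf | the rooftop: the fox, the pigeon, the sheep]
7. Technician goes to the rooftop with the wolf.  [the basement: the cabbage, the hen | the rooftop: the fox, the pigeon, the sheep, the wolf]
8. Technician goes back to the basement with the sheep.  [the basement: the cabbage, the hen, the sheep | the rooftop: the fox, the pigeon, the wolf]
9. Technician goes to the rooftop with the cabbage.  [the basement: the hen, the sheep | the rooftop: the cabbage, the fox, the pigeon, the wolf]
10. Technician goes back to the basement alone.  [the basement: the hen, the sheep | the rooftop: the cabbage, the fox, the pigeon, the wolf]
11. Technician goes to the rooftop with the hen.  [the basement: the sheep | the rooftop: the cabbage, the fox, the hen, the pigeon, the wolf]
12. Technician goes back to the basement alone.  [the basement: the sheep | the rooftop: the cabbage, the fox, the hen, the pigeon, the wolf]
13. Technician goes to the rooftop with the sheep.  [the basement: — | the rooftop: the cabbage, the fox, the hen, the pigeon, the sheep, the wolf]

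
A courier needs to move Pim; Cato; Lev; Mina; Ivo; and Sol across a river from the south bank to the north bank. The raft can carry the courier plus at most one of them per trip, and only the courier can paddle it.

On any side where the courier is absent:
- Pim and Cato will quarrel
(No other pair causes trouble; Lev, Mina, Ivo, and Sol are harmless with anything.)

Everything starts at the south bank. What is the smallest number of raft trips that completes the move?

11

Counting alone: the courier can take at most 1 across per trip to the north bank, so moving all 6 needs at least 6 loaded trips out, with a return between consecutive ones — at least 11 crossings.
The plan below uses exactly 11 crossings, so it is optimal:
1. Courier goes to the north bank with Pim.  [the south bank: Cato, Ivo, Lev, Mina, Sol | the north bank: Pim]
2. Courier goes back to the south bank alone.  [the south bank: Cato, Ivo, Lev, Mina, Sol | the north bank: Pim]
3. Courier goes to the north bank with Lev.  [the south bank: Cato, Ivo, Mina, Sol | the north bank: Lev, Pim]
4. Courier goes back to the south bank alone.  [the south bank: Cato, Ivo, Mina, Sol | the north bank: Lev, Pim]
5. Courier goes to the north bank with Mina.  [the south bank: Cato, Ivo, Sol | the north bank: Lev, Mina, Pim]
6. Courier goes back to the south bank alone.  [the south bank: Cato, Ivo, Sol | the north bank: Lev, Mina, Pim]
7. Courier goes to the north bank with Ivo.  [the south bank: Cato, Sol | the north bank: Ivo, Lev, Mina, Pim]
8. Courier goes back to the south bank alone.  [the south bank: Cato, Sol | the north bank: Ivo, Lev, Mina, Pim]
9. Courier goes to the north bank with Sol.  [the south bank: Cato | the north bank: Ivo, Lev, Mina, Pim, Sol]
10. Courier goes back to the south bank alone.  [the south bank: Cato | the north bank: Ivo, Lev, Mina, Pim, Sol]
11. Courier goes to the north bank with Cato.  [the south bank: — | the north bank: Cato, Ivo, Lev, Mina, Pim, Sol]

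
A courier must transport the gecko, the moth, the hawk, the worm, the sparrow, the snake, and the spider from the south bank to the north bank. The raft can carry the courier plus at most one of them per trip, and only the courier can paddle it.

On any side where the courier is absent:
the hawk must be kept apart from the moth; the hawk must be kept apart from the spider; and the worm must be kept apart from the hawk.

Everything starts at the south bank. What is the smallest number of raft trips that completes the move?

impossible

Following every safe sequence of crossings from the start, the most of the 7 that can be at the north bank as the raft arrives there on crossings 1, 3, 5, 7, 9 is 1, 2, 3, 4, 5 respectively; the best ever achieved is 5 of 7.
From crossing 11 on, no configuration arises that was not already reachable earlier: only 72 distinct safe configurations (who is on which side, and where the raft is) can ever be reached, none of them has everyone across, and every continuation just revisits them. So no valid plan exists.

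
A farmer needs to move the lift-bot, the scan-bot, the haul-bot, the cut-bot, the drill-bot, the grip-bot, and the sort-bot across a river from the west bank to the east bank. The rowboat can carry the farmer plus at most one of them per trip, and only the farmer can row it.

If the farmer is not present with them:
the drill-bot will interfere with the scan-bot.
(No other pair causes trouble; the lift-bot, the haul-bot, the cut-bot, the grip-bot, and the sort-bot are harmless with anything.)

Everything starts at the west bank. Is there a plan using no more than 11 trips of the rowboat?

Counting alone: the farmer can take at most 1 across per trip to the east bank, so moving all 7 needs at least 7 loaded trips out, with a return between consecutive ones — at least 13 crossings.
Since 11 < 13, 11 crossings cannot be enough. (The shortest complete plan in fact takes 13:)
1. Farmer goes to the east bank with the scan-bot.
2. Farmer goes back to the west bank alone.
3. Farmer goes to the east bank with the lift-bot.
4. Farmer goes back to the west bank alone.
5. Farmer goes to the east bank with the haul-bot.
6. Farmer goes back to the west bank alone.
7. Farmer goes to the east bank with the cut-bot.
8. Farmer goes back to the west bank alone.
9. Farmer goes to the east bank with the grip-bot.
10. Farmer goes back to the west bank alone.
11. Farmer goes to the east bank with the sort-bot.
12. Farmer goes back to the west bank alone.
13. Farmer goes to the east bank with the drill-bot.

No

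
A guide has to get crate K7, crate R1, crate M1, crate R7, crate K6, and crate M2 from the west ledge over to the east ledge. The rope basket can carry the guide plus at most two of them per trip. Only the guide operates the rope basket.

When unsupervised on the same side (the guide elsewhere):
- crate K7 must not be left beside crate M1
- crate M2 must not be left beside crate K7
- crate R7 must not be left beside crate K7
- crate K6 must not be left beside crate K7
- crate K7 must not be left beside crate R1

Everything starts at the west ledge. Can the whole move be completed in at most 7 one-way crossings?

Counting alone: the guide can take at most 2 across per trip to the east ledge, so moving all 6 needs at least 3 loaded trips out, with a return between consecutive ones — at least 5 crossings.
The safety rule pushes this higher. Following every safe sequence of crossings, the most of the 6 that can be at the east ledge as the rope basket arrives there on crossings 5, 7 is 4, 5 respectively — never all 6.
So the move cannot be finished within 7 crossings. (The shortest complete plan takes 9:)
1. Guide goes to the east ledge with crate K7.  [the west ledge: crate K6, crate M1, crate M2, crate R1, crate R7 | the east ledge: crate K7]
2. Guide goes back to the west ledge alone.  [the west ledge: crate K6, crate M1, crate M2, crate R1, crate R7 | the east ledge: crate K7]
3. Guide goes to the east ledge with crate M1 and crate R1.  [the west ledge: crate K6, crate M2, crate R7 | the east ledge: crate K7, crate M1, crate R1]
4. Guide goes back to the west ledge with crate K7.  [the west ledge: crate K6, crate K7, crate M2, crate R7 | the east ledge: crate M1, crate R1]
5. Guide goes to the east ledge with crate K7 and crate R7.  [the west ledge: crate K6, crate M2 | the east ledge: crate K7, crate M1, crate R1, crate R7]
6. Guide goes back to the west ledge with crate K7.  [the west ledge: crate K6, crate K7, crate M2 | the east ledge: crate M1, crate R1, crate R7]
7. Guide goes to the east ledge with crate K6 and crate K7.  [the west ledge: crate M2 | the east ledge: crate K6, crate K7, crate M1, crate R1, crate R7]
8. Guide goes back to the west ledge with crate K7.  [the west ledge: crate K7, crate M2 | the east ledge: crate K6, crate M1, crate R1, crate R7]
9. Guide goes to the east ledge with crate K7 and crate M2.  [the west ledge: — | the east ledge: crate K6, crate K7, crate M1, crate M2, crate R1, crate R7]

No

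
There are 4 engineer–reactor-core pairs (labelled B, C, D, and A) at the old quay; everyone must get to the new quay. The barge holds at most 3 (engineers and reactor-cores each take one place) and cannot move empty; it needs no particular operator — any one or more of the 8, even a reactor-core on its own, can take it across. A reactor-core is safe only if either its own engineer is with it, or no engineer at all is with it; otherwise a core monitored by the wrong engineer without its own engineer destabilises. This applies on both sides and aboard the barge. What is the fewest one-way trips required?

Counting alone: each trip to the new quay takes at most 3 across and each return brings at least 1 back, so after t trips out (and t−1 returns) at most 3t − (t−1) of the 8 are across; that first reaches 8 at t = 4, so at least 7 crossings are needed.
The safety rule pushes this higher. Following every safe sequence of crossings, the most of the 8 that can be at the new quay as the barge arrives there on crossing 7 is 7 — never all 8.
So no plan with fewer than 9 crossings exists, and this one achieves 9:
1. engineer B and reactor-core B cross → the new quay.
2. engineer B crosses ← the old quay.
3. engineer B, engineer C, and reactor-core C cross → the new quay.
4. engineer B and reactor-core B cross ← the old quay.
5. engineer A, engineer B, and engineer D cross → the new quay.
6. reactor-core C crosses ← the old quay.
7. reactor-core B and reactor-core C cross → the new quay.
8. reactor-core B crosses ← the old quay.
9. reactor-core A, reactor-core B, and reactor-core D cross → the new quay.

9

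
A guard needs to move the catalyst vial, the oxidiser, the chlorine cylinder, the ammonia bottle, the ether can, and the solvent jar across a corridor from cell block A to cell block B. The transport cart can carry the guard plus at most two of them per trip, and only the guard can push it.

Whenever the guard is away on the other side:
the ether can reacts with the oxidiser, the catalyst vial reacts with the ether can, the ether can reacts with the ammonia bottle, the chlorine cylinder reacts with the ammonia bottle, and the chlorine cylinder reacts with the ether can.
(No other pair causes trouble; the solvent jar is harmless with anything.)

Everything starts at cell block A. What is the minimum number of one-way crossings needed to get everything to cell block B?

9

Counting alone: the guard can take at most 2 across per trip to cell block B, so moving all 6 needs at least 3 loaded trips out, with a return between consecutive ones — at least 5 crossings.
The safety rule pushes this higher. Following every safe sequence of crossings, the most of the 6 that can be at cell block B as the transport cart arrives there on crossings 5, 7 is 4, 5 respectively — never all 6.
So no plan with fewer than 9 crossings exists, and this one achieves 9:
1. Guard goes to cell block B with the chlorine cylinder and the ether can.
2. Guard goes back to cell block A with the chlorine cylinder.
3. Guard goes to cell block B with the catalyst vial and the chlorine cylinder.
4. Guard goes back to cell block A with the ether can.
5. Guard goes to cell block B with the ammonia bottle and the oxidiser.
6. Guard goes back to cell block A with the chlorine cylinder.
7. Guard goes to cell block B with the chlorine cylinder and the solvent jar.
8. Guard goes back to cell block A with the chlorine cylinder.
9. Guard goes to cell block B with the chlorine cylinder and the ether can.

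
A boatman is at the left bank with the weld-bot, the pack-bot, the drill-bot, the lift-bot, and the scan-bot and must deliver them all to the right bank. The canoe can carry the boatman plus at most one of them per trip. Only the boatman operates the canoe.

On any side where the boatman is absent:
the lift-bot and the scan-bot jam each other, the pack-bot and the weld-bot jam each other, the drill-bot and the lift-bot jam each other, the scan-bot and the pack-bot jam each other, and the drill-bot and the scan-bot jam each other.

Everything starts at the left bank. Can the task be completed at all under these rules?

Whatever the first load, the items left behind include a forbidden pair without the boatman. No opening move is safe, so no plan exists.

No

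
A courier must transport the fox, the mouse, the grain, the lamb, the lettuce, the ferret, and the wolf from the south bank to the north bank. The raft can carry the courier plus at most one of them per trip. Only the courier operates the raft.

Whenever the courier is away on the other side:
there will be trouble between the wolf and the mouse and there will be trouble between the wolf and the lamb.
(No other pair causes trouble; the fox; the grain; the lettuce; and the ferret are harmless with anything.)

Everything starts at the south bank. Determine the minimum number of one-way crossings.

15

Counting alone: the courier can take at most 1 across per trip to the north bank, so moving all 7 needs at least 7 loaded trips out, with a return between consecutive ones — at least 13 crossings.
The safety rule pushes this higher. Following every safe sequence of crossings, the most of the 7 that can be at the north bank as the raft arrives there on crossing 13 is 6 — never all 7.
So no plan with fewer than 15 crossings exists, and this one achieves 15:
1. Courier goes to the north bank with the wolf.  [the south bank: the ferret, the fox, the grain, the lamb, the lettuce, the mouse | the north bank: the wolf]
2. Courier goes back to the south bank alone.  [the south bank: the ferret, the fox, the grain, the lamb, the lettuce, the mouse | the north bank: the wolf]
3. Courier goes to the north bank with the fox.  [the south bank: the ferret, the grain, the lamb, the lettuce, the mouse | the north bank: the fox, the wolf]
4. Courier goes back to the south bank alone.  [the south bank: the ferret, the grain, the lamb, the lettuce, the mouse | the north bank: the fox, the wolf]
5. Courier goes to the north bank with the mouse.  [the south bank: the ferret, the grain, the lamb, the lettuce | the north bank: the fox, the mouse, the wolf]
6. Courier goes back to the south bank with the wolf.  [the south bank: the ferret, the grain, the lamb, the lettuce, the wolf | the north bank: the fox, the mouse]
7. Courier goes to the north bank with the lamb.  [the south bank: the ferret, the grain, the lettuce, the wolf | the north bank: the fox, the lamb, the mouse]
8. Courier goes back to the south bank alone.  [the south bank: the ferret, the grain, the lettuce, the wolf | the north bank: the fox, the lamb, the mouse]
9. Courier goes to the north bank with the grain.  [the south bank: the ferret, the lettuce, the wolf | the north bank: the fox, the grain, the lamb, the mouse]
10. Courier goes back to the south bank alone.  [the south bank: the ferret, the lettuce, the wolf | the north bank: the fox, the grain, the lamb, the mouse]
11. Courier goes to the north bank with the lettuce.  [the south bank: the ferret, the wolf | the north bank: the fox, the grain, the lamb, the lettuce, the mouse]
12. Courier goes back to the south bank alone.  [the south bank: the ferret, the wolf | the north bank: the fox, the grain, the lamb, the lettuce, the mouse]
13. Courier goes to the north bank with the ferret.  [the south bank: the wolf | the north bank: the ferret, the fox, the grain, the lamb, the lettuce, the mouse]
14. Courier goes back to the south bank alone.  [the south bank: the wolf | the north bank: the ferret, the fox, the grain, the lamb, the lettuce, the mouse]
15. Courier goes to the north bank with the wolf.  [the south bank: — | the north bank: the ferret, the fox, the grain, the lamb, the lettuce, the mouse, the wolf]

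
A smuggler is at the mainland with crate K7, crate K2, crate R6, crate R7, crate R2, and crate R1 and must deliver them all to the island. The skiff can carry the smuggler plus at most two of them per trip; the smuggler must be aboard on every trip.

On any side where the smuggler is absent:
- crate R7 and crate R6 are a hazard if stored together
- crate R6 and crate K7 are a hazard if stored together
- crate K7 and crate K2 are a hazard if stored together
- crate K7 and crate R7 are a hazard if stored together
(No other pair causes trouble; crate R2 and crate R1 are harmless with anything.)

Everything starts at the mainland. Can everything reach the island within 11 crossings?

Yes

Yes — this plan uses 9 crossings (≤ 11):
1. Smuggler goes to the island with crate K7 and crate R6.  [the mainland: crate K2, crate R1, crate R2, crate R7 | the island: crate K7, crate R6]
2. Smuggler goes back to the mainland with crate K7.  [the mainland: crate K2, crate K7, crate R1, crate R2, crate R7 | the island: crate R6]
3. Smuggler goes to the island with crate K2 and crate K7.  [the mainland: crate R1, crate R2, crate R7 | the island: crate K2, crate K7, crate R6]
4. Smuggler goes back to the mainland with crate K7.  [the mainland: crate K7, crate R1, crate R2, crate R7 | the island: crate K2, crate R6]
5. Smuggler goes to the island with crate K7 and crate R2.  [the mainland: crate R1, crate R7 | the island: crate K2, crate K7, crate R2, crate R6]
6. Smuggler goes back to the mainland with crate K7.  [the mainland: crate K7, crate R1, crate R7 | the island: crate K2, crate R2, crate R6]
7. Smuggler goes to the island with crate K7 and crate R1.  [the mainland: crate R7 | the island: crate K2, crate K7, crate R1, crate R2, crate R6]
8. Smuggler goes back to the mainland with crate K7.  [the mainland: crate K7, crate R7 | the island: crate K2, crate R1, crate R2, crate R6]
9. Smuggler goes to the island with crate K7 and crate R7.  [the mainland: — | the island: crate K2, crate K7, crate R1, crate R2, crate R6, crate R7]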